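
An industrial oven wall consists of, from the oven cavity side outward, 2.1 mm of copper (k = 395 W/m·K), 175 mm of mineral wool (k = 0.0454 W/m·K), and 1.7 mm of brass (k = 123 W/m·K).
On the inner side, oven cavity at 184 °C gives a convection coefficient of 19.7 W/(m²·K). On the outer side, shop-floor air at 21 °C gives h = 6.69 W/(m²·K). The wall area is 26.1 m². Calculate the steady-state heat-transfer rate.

Series thermal resistances:
R_inner film = 1/(h_i·A) = 1/(19.7×26.1) = 0.001945 K/W
R_copper = L/(kA) = 0.0021/(395×26.1) = 2.037×10^-7 K/W
R_mineral wool = L/(kA) = 0.175/(0.0454×26.1) = 0.1477 K/W
R_brass = L/(kA) = 0.0017/(123×26.1) = 5.295×10^-7 K/W
R_outer film = 1/(h_o·A) = 1/(6.69×26.1) = 0.005727 K/W
R_total = 0.1554 K/W
Q = ΔT / R_total = 163 / 0.1554

Q ≈ 1050 W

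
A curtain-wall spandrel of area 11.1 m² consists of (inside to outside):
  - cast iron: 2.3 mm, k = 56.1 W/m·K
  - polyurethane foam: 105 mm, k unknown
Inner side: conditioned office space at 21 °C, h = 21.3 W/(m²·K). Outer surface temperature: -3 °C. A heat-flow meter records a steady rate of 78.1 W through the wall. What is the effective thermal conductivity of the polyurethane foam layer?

Series thermal resistances:
R_inner film = 1/(h_i·A) = 1/(21.3×11.1) = 0.00423 K/W
R_cast iron = L/(kA) = 0.0023/(56.1×11.1) = 3.694×10^-6 K/W
Sum of known resistances R_other = 0.004233 K/W
Total R = ΔT/Q = 24/78.1 = 0.3073 K/W
R_polyurethane foam = R_total − R_other = 0.3031 K/W
k = L/(R·A) = 0.105/(0.3031×11.1)

k ≈ 0.0312 W/(m·K)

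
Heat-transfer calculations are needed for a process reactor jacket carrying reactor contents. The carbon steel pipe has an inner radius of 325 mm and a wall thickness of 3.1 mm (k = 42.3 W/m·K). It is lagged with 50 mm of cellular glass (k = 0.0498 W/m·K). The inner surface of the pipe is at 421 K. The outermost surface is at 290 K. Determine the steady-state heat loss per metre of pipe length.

Radial resistances (cylindrical: R_cond = ln(r_o/r_i)/(2πkL), R_conv = 1/(h·2πrL)):
R_carbon steel pipe wall = ln(328.1/325)/(2π×42.3×1) = 3.572×10^-5 K/W
R_cellular glass = ln(378.1/328.1)/(2π×0.0498×1) = 0.4533 K/W
R_total = 0.4533 K/W
Q = ΔT/R_total = 131/0.4533

q′ ≈ 289 W/m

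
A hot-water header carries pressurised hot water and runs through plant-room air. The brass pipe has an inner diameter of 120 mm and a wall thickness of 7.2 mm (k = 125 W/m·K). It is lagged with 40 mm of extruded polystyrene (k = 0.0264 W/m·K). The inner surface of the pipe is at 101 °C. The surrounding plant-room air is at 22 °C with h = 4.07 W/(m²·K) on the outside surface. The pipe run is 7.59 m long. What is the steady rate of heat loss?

Q ≈ 189 W

Radial resistances (cylindrical: R_cond = ln(r_o/r_i)/(2πkL), R_conv = 1/(h·2πrL)):
R_brass pipe wall = ln(67.2/60)/(2π×125×7.59) = 1.901×10^-5 K/W
R_extruded polystyrene = ln(107.2/67.2)/(2π×0.0264×7.59) = 0.3709 K/W
R_outer film = 1/(h_o·2πr_oL) = 1/(4.07×2π×0.1072×7.59) = 0.04806 K/W
R_total = 0.419 K/W
Q = ΔT/R_total = 79/0.419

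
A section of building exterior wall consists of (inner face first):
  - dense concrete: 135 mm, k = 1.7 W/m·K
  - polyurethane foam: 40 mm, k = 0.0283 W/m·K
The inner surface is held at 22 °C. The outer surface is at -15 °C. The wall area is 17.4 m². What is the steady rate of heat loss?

Q ≈ 431 W

Thermal resistances in series:
R_dense concrete = L/(kA) = 0.135/(1.7×17.4) = 0.004564 K/W
R_polyurethane foam = L/(kA) = 0.04/(0.0283×17.4) = 0.08123 K/W
R_total = 0.0858 K/W
Q = ΔT / R_total = 37 / 0.0858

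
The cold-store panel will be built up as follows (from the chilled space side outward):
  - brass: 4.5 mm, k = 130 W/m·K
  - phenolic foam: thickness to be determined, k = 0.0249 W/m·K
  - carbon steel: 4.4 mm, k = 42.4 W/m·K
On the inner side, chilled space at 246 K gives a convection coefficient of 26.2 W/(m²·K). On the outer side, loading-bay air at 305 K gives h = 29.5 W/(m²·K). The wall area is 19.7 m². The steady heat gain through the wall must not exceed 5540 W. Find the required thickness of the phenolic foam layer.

Series thermal resistances:
R_inner film = 1/(h_i·A) = 1/(26.2×19.7) = 0.001937 K/W
R_brass = L/(kA) = 0.0045/(130×19.7) = 1.757×10^-6 K/W
R_carbon steel = L/(kA) = 0.0044/(42.4×19.7) = 5.268×10^-6 K/W
R_outer film = 1/(h_o·A) = 1/(29.5×19.7) = 0.001721 K/W
Sum of the known resistances R_other = 0.003665 K/W
Required total resistance R_tot = ΔT/Q_allow = 59/5540 = 0.01065 K/W
R_phenolic foam = R_tot − R_other = 0.006985 K/W
L = R·k·A = 0.006985×0.0249×19.7

L ≈ 3.43 mm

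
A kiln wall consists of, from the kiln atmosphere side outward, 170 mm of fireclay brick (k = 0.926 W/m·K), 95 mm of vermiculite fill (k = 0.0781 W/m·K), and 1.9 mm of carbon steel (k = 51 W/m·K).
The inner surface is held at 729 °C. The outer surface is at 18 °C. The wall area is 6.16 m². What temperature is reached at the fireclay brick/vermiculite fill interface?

T ≈ 636 °C

Treating each layer as a thermal resistance in series:
R_fireclay brick = L/(kA) = 0.17/(0.926×6.16) = 0.0298 K/W
R_vermiculite fill = L/(kA) = 0.095/(0.0781×6.16) = 0.1975 K/W
R_carbon steel = L/(kA) = 0.0019/(51×6.16) = 6.048×10^-6 K/W
R_total = 0.2273 K/W;  Q = ΔT/R_total = 711/0.2273 = 3128 W
T_interface = T_inner − Q·ΣR(inner→interface) = 729 − 3130×0.0298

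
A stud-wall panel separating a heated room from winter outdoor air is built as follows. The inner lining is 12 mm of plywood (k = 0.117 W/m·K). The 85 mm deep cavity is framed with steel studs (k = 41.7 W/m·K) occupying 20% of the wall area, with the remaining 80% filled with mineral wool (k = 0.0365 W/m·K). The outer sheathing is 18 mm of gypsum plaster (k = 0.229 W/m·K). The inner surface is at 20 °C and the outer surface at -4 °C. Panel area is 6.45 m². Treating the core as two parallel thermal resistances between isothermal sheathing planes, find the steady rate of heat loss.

Sheathing layers in series; stud and cavity paths in parallel between them.
R_inner = 0.012/(0.117×6.45) = 0.0159 K/W
R_stud  = 0.085/(41.7×0.2×6.45) = 0.00158 K/W
R_cav   = 0.085/(0.0365×0.8×6.45) = 0.4513 K/W
1/R_core = 1/R_stud + 1/R_cav → R_core = 0.001575 K/W
R_outer = 0.018/(0.229×6.45) = 0.01219 K/W
R_total = 0.02966 K/W
Q = ΔT/R_total = 24/0.02966

Q ≈ 809 W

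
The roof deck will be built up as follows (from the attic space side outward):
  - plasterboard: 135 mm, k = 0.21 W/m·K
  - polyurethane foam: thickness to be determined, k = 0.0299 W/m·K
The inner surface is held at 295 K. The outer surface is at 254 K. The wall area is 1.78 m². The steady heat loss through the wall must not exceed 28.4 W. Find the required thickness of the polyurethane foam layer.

Model the wall as resistances in series:
R_plasterboard = L/(kA) = 0.135/(0.21×1.78) = 0.3612 K/W
Sum of the known resistances R_other = 0.3612 K/W
Required total resistance R_tot = ΔT/Q_allow = 41/28.4 = 1.444 K/W
R_polyurethane foam = R_tot − R_other = 1.083 K/W
L = R·k·A = 1.083×0.0299×1.78

L ≈ 57.6 mm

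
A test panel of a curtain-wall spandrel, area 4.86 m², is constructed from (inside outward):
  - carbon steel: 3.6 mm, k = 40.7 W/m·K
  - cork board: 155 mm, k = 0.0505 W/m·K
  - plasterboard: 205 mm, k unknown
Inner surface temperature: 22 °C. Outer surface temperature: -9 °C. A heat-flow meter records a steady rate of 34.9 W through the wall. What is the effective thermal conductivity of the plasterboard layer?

Thermal resistances in series:
R_carbon steel = L/(kA) = 0.0036/(40.7×4.86) = 1.82×10^-5 K/W
R_cork board = L/(kA) = 0.155/(0.0505×4.86) = 0.6315 K/W
Sum of known resistances R_other = 0.6316 K/W
Total R = ΔT/Q = 31/34.9 = 0.8883 K/W
R_plasterboard = R_total − R_other = 0.2567 K/W
k = L/(R·A) = 0.205/(0.2567×4.86)

k ≈ 0.164 W/(m·K)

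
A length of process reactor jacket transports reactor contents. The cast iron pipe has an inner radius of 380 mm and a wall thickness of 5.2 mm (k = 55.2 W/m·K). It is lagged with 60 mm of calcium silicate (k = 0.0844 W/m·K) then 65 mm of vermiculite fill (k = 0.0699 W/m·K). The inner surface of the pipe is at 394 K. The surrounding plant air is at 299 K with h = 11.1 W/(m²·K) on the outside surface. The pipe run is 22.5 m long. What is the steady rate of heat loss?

Q ≈ 3500 W

Treating each annulus and film as a series resistance:
R_cast iron pipe wall = ln(385.2/380)/(2π×55.2×22.5) = 1.742×10^-6 K/W
R_calcium silicate = ln(445.2/385.2)/(2π×0.0844×22.5) = 0.01213 K/W
R_vermiculite fill = ln(510.2/445.2)/(2π×0.0699×22.5) = 0.01379 K/W
R_outer film = 1/(h_o·2πr_oL) = 1/(11.1×2π×0.5102×22.5) = 0.001249 K/W
R_total = 0.02717 K/W
Q = ΔT/R_total = 95/0.02717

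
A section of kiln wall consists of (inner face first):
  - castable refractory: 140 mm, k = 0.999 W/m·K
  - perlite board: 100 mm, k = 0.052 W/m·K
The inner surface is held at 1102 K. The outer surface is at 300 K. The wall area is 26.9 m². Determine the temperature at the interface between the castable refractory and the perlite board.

Series thermal resistances:
R_castable refractory = L/(kA) = 0.14/(0.999×26.9) = 0.00521 K/W
R_perlite board = L/(kA) = 0.1/(0.052×26.9) = 0.07149 K/W
R_total = 0.0767 K/W;  Q = ΔT/R_total = 802/0.0767 = 10460 W
T_interface = T_inner − Q·ΣR(inner→interface) = 1102 − 10500×0.00521

T ≈ 1050 K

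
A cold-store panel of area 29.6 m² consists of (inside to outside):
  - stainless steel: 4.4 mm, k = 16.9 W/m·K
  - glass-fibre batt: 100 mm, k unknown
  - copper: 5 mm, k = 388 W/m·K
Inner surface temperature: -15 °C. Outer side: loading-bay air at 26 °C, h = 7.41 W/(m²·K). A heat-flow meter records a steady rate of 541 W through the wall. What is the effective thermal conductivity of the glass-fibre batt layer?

k ≈ 0.0474 W/(m·K)

Thermal resistances in series:
R_stainless steel = L/(kA) = 0.0044/(16.9×29.6) = 8.796×10^-6 K/W
R_copper = L/(kA) = 0.005/(388×29.6) = 4.354×10^-7 K/W
R_outer film = 1/(h_o·A) = 1/(7.41×29.6) = 0.004559 K/W
Sum of known resistances R_other = 0.004568 K/W
Total R = ΔT/Q = 41/541 = 0.07579 K/W
R_glass-fibre batt = R_total − R_other = 0.07122 K/W
k = L/(R·A) = 0.1/(0.07122×29.6)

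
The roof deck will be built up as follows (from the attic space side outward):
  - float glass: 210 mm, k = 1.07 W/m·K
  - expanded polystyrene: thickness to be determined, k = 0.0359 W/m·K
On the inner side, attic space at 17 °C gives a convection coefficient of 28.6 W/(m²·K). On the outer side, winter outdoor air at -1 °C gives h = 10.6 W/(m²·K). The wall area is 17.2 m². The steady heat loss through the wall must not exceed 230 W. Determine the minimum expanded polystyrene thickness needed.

Series thermal resistances:
R_inner film = 1/(h_i·A) = 1/(28.6×17.2) = 0.002033 K/W
R_float glass = L/(kA) = 0.21/(1.07×17.2) = 0.01141 K/W
R_outer film = 1/(h_o·A) = 1/(10.6×17.2) = 0.005485 K/W
Sum of the known resistances R_other = 0.01893 K/W
Required total resistance R_tot = ΔT/Q_allow = 18/230 = 0.07826 K/W
R_expanded polystyrene = R_tot − R_other = 0.05933 K/W
L = R·k·A = 0.05933×0.0359×17.2

L ≈ 36.6 mm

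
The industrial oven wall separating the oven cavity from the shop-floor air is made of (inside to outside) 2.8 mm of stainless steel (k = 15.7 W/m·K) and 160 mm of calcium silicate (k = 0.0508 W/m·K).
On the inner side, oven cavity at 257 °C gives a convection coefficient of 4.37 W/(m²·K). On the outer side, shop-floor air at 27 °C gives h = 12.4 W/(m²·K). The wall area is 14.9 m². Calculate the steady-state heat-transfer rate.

Thermal resistances in series:
R_inner film = 1/(h_i·A) = 1/(4.37×14.9) = 0.01536 K/W
R_stainless steel = L/(kA) = 0.0028/(15.7×14.9) = 1.197×10^-5 K/W
R_calcium silicate = L/(kA) = 0.16/(0.0508×14.9) = 0.2114 K/W
R_outer film = 1/(h_o·A) = 1/(12.4×14.9) = 0.005412 K/W
R_total = 0.2322 K/W
Q = ΔT / R_total = 230 / 0.2322

Q ≈ 991 W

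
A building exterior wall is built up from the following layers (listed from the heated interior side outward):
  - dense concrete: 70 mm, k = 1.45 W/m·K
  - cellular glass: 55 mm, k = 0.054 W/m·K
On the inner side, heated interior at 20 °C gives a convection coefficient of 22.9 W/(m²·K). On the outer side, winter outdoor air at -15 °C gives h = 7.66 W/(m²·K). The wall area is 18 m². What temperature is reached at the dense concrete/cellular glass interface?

T ≈ 17.4 °C

Using the resistance-network approach (series):
R_inner film = 1/(h_i·A) = 1/(22.9×18) = 0.002426 K/W
R_dense concrete = L/(kA) = 0.07/(1.45×18) = 0.002682 K/W
R_cellular glass = L/(kA) = 0.055/(0.054×18) = 0.05658 K/W
R_outer film = 1/(h_o·A) = 1/(7.66×18) = 0.007253 K/W
R_total = 0.06895 K/W;  Q = ΔT/R_total = 35/0.06895 = 507.7 W
T_interface = T_inner − Q·ΣR(inner→interface) = 20 − 508×0.005108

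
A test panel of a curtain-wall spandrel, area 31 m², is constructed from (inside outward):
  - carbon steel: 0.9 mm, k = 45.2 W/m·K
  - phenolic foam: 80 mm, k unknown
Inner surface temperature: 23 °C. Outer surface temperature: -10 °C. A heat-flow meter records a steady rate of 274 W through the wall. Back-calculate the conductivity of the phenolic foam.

Treating each layer as a thermal resistance in series:
R_carbon steel = L/(kA) = 0.0009/(45.2×31) = 6.423×10^-7 K/W
Sum of known resistances R_other = 6.423×10^-7 K/W
Total R = ΔT/Q = 33/274 = 0.1204 K/W
R_phenolic foam = R_total − R_other = 0.1204 K/W
k = L/(R·A) = 0.08/(0.1204×31)

k ≈ 0.0214 W/(m·K)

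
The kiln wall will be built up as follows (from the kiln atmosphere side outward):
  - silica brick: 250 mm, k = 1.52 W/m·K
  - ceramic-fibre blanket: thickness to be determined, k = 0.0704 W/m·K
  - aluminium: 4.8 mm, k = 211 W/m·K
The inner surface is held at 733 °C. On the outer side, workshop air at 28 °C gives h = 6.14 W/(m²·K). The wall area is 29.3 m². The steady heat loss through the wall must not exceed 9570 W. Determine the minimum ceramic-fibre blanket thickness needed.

Thermal resistances in series:
R_silica brick = L/(kA) = 0.25/(1.52×29.3) = 0.005613 K/W
R_aluminium = L/(kA) = 0.0048/(211×29.3) = 7.764×10^-7 K/W
R_outer film = 1/(h_o·A) = 1/(6.14×29.3) = 0.005559 K/W
Sum of the known resistances R_other = 0.01117 K/W
Required total resistance R_tot = ΔT/Q_allow = 705/9570 = 0.07367 K/W
R_ceramic-fibre blanket = R_tot − R_other = 0.06249 K/W
L = R·k·A = 0.06249×0.0704×29.3

L ≈ 129 mm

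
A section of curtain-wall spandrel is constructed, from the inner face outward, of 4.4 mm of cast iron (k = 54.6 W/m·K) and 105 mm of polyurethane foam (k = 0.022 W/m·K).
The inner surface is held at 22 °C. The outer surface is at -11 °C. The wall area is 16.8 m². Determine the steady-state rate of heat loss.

Series thermal resistances:
R_cast iron = L/(kA) = 0.0044/(54.6×16.8) = 4.797×10^-6 K/W
R_polyurethane foam = L/(kA) = 0.105/(0.022×16.8) = 0.2841 K/W
R_total = 0.2841 K/W
Q = ΔT / R_total = 33 / 0.2841

Q ≈ 116 W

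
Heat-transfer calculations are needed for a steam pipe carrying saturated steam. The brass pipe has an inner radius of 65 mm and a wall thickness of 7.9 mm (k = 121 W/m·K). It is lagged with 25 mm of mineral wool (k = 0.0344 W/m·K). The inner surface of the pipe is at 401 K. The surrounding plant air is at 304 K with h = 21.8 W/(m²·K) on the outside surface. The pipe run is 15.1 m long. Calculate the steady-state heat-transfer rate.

Q ≈ 1020 W

For a radial system each layer contributes R = ln(r_out/r_in)/(2πkL); films add R = 1/(hA).
R_brass pipe wall = ln(72.9/65)/(2π×121×15.1) = 9.991×10^-6 K/W
R_mineral wool = ln(97.9/72.9)/(2π×0.0344×15.1) = 0.09034 K/W
R_outer film = 1/(h_o·2πr_oL) = 1/(21.8×2π×0.0979×15.1) = 0.004939 K/W
R_total = 0.09529 K/W
Q = ΔT/R_total = 97/0.09529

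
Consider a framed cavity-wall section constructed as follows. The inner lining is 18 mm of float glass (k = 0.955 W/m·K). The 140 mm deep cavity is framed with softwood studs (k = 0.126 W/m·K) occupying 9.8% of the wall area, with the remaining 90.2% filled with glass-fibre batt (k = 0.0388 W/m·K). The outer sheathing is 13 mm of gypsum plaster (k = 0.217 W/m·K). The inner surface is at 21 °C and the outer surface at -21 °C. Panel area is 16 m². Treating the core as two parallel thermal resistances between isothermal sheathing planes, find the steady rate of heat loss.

Sheathing layers in series; stud and cavity paths in parallel between them.
R_inner = 0.018/(0.955×16) = 0.001178 K/W
R_stud  = 0.14/(0.126×0.098×16) = 0.7086 K/W
R_cav   = 0.14/(0.0388×0.902×16) = 0.25 K/W
1/R_core = 1/R_stud + 1/R_cav → R_core = 0.1848 K/W
R_outer = 0.013/(0.217×16) = 0.003744 K/W
R_total = 0.1897 K/W
Q = ΔT/R_total = 42/0.1897

Q ≈ 221 W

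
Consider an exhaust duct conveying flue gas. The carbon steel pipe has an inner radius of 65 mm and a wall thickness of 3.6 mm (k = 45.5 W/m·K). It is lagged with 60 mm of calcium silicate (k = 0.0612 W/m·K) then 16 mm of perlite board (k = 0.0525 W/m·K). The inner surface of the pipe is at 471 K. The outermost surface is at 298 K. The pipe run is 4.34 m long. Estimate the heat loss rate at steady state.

Per-layer cylindrical resistances, series-summed:
R_carbon steel pipe wall = ln(68.6/65)/(2π×45.5×4.34) = 4.345×10^-5 K/W
R_calcium silicate = ln(128.6/68.6)/(2π×0.0612×4.34) = 0.3766 K/W
R_perlite board = ln(144.6/128.6)/(2π×0.0525×4.34) = 0.08191 K/W
R_total = 0.4585 K/W
Q = ΔT/R_total = 173/0.4585

Q ≈ 377 W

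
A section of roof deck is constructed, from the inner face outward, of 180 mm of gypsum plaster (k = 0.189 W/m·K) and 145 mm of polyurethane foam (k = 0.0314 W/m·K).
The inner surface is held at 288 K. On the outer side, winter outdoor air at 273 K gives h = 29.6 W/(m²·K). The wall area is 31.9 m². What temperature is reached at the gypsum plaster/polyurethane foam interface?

Thermal resistances in series:
R_gypsum plaster = L/(kA) = 0.18/(0.189×31.9) = 0.02986 K/W
R_polyurethane foam = L/(kA) = 0.145/(0.0314×31.9) = 0.1448 K/W
R_outer film = 1/(h_o·A) = 1/(29.6×31.9) = 0.001059 K/W
R_total = 0.1757 K/W;  Q = ΔT/R_total = 15/0.1757 = 85.39 W
T_interface = T_inner − Q·ΣR(inner→interface) = 288 − 85.4×0.02986

T ≈ 285 K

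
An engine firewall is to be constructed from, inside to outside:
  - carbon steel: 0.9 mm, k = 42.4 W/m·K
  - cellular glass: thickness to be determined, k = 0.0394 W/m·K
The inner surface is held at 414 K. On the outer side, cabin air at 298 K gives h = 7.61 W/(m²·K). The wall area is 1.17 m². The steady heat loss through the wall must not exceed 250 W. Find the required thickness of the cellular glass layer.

L ≈ 16.2 mm

Treating each layer as a thermal resistance in series:
R_carbon steel = L/(kA) = 0.0009/(42.4×1.17) = 1.814×10^-5 K/W
R_outer film = 1/(h_o·A) = 1/(7.61×1.17) = 0.1123 K/W
Sum of the known resistances R_other = 0.1123 K/W
Required total resistance R_tot = ΔT/Q_allow = 116/250 = 0.464 K/W
R_cellular glass = R_tot − R_other = 0.3517 K/W
L = R·k·A = 0.3517×0.0394×1.17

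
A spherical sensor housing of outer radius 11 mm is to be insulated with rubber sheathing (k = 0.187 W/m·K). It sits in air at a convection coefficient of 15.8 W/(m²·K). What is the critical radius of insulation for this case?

r_cr ≈ 23.7 mm

For a sphere r_cr = 2k/h = 2×0.187/15.8
r_cr = 23.7 mm; since the bare radius (11 mm) is below r_cr, adding a thin layer of insulation will *increase* heat loss.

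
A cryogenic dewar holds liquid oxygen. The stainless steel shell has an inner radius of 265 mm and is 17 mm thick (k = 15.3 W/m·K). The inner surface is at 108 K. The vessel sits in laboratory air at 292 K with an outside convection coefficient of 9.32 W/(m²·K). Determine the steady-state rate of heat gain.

Each spherical layer contributes R = (1/r_i − 1/r_o)/(4πk):
R_stainless steel shell = (1/0.265 − 1/0.282)/(4π×15.3) = 0.001183 K/W
R_outer film = 1/(h·4πr_o²) = 1/(9.32×4π×0.282²) = 0.1074 K/W
R_total = 0.1086 K/W
Q = ΔT/R_total = 184/0.1086

Q ≈ 1700 W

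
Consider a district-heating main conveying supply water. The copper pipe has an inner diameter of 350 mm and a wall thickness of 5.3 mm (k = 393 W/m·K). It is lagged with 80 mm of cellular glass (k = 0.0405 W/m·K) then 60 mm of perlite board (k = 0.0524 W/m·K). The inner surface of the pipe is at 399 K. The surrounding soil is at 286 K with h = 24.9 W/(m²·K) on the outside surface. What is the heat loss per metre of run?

q′ ≈ 54 W/m

Radial resistances (cylindrical: R_cond = ln(r_o/r_i)/(2πkL), R_conv = 1/(h·2πrL)):
R_copper pipe wall = ln(180.3/175)/(2π×393×1) = 1.208×10^-5 K/W
R_cellular glass = ln(260.3/180.3)/(2π×0.0405×1) = 1.443 K/W
R_perlite board = ln(320.3/260.3)/(2π×0.0524×1) = 0.63 K/W
R_outer film = 1/(h_o·2πr_oL) = 1/(24.9×2π×0.3203×1) = 0.01996 K/W
R_total = 2.093 K/W
Q = ΔT/R_total = 113/2.093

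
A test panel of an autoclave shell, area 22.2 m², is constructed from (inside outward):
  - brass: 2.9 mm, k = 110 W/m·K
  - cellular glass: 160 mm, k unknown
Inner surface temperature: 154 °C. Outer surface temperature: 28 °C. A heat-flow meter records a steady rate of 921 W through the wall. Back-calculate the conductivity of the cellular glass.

Series thermal resistances:
R_brass = L/(kA) = 0.0029/(110×22.2) = 1.188×10^-6 K/W
Sum of known resistances R_other = 1.188×10^-6 K/W
Total R = ΔT/Q = 126/921 = 0.1368 K/W
R_cellular glass = R_total − R_other = 0.1368 K/W
k = L/(R·A) = 0.16/(0.1368×22.2)

k ≈ 0.0527 W/(m·K)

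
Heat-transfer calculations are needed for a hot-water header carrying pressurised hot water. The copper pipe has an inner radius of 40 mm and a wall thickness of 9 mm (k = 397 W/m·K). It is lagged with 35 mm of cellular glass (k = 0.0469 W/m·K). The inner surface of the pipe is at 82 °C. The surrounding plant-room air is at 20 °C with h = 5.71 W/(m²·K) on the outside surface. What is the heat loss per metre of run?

Radial resistances (cylindrical: R_cond = ln(r_o/r_i)/(2πkL), R_conv = 1/(h·2πrL)):
R_copper pipe wall = ln(49/40)/(2π×397×1) = 8.136×10^-5 K/W
R_cellular glass = ln(84/49)/(2π×0.0469×1) = 1.829 K/W
R_outer film = 1/(h_o·2πr_oL) = 1/(5.71×2π×0.084×1) = 0.3318 K/W
R_total = 2.161 K/W
Q = ΔT/R_total = 62/2.161

q′ ≈ 28.7 W/m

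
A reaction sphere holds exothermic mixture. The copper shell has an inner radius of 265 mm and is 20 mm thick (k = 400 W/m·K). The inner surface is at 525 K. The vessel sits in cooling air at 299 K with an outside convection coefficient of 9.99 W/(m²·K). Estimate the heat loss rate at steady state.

Q ≈ 2300 W

Each spherical layer contributes R = (1/r_i − 1/r_o)/(4πk):
R_copper shell = (1/0.265 − 1/0.285)/(4π×400) = 5.268×10^-5 K/W
R_outer film = 1/(h·4πr_o²) = 1/(9.99×4π×0.285²) = 0.09807 K/W
R_total = 0.09812 K/W
Q = ΔT/R_total = 226/0.09812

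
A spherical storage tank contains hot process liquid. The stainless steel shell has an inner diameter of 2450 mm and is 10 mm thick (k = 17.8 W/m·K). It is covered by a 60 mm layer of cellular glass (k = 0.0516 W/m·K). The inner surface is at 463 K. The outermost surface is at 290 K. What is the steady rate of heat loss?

Q ≈ 2990 W

Radial (spherical) resistances in series:
R_stainless steel shell = (1/1.225 − 1/1.235)/(4π×17.8) = 2.955×10^-5 K/W
R_cellular glass = (1/1.235 − 1/1.295)/(4π×0.0516) = 0.05786 K/W
R_total = 0.05789 K/W
Q = ΔT/R_total = 173/0.05789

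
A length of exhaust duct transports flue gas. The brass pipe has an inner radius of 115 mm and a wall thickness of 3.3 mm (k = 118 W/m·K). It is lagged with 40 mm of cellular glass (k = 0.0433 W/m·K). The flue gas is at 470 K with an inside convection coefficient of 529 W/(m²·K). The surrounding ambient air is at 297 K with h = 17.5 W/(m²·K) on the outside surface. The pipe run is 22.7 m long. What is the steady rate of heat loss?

Treating each annulus and film as a series resistance:
R_inner film = 1/(h_i·2πr₁L) = 1/(529×2π×0.115×22.7) = 1.152×10^-4 K/W
R_brass pipe wall = ln(118.3/115)/(2π×118×22.7) = 1.681×10^-6 K/W
R_cellular glass = ln(158.3/118.3)/(2π×0.0433×22.7) = 0.04716 K/W
R_outer film = 1/(h_o·2πr_oL) = 1/(17.5×2π×0.1583×22.7) = 0.002531 K/W
R_total = 0.04981 K/W
Q = ΔT/R_total = 173/0.04981

Q ≈ 3470 W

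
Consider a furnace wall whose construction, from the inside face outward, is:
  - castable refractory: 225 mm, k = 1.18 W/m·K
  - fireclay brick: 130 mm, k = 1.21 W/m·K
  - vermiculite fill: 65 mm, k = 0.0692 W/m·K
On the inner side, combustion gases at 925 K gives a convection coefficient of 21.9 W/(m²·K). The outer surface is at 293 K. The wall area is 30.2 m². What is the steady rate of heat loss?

Q ≈ 14900 W

Treating each layer as a thermal resistance in series:
R_inner film = 1/(h_i·A) = 1/(21.9×30.2) = 0.001512 K/W
R_castable refractory = L/(kA) = 0.225/(1.18×30.2) = 0.006314 K/W
R_fireclay brick = L/(kA) = 0.13/(1.21×30.2) = 0.003558 K/W
R_vermiculite fill = L/(kA) = 0.065/(0.0692×30.2) = 0.0311 K/W
R_total = 0.04249 K/W
Q = ΔT / R_total = 632 / 0.04249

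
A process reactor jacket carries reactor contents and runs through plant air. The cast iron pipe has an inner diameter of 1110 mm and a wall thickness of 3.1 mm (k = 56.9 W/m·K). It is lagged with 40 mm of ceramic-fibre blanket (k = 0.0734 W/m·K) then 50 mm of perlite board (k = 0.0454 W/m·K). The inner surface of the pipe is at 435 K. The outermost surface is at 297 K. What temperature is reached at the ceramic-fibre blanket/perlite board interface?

Treating each annulus and film as a series resistance:
R_cast iron pipe wall = ln(558.1/555)/(2π×56.9×1) = 1.558×10^-5 K/W
R_ceramic-fibre blanket = ln(598.1/558.1)/(2π×0.0734×1) = 0.1501 K/W
R_perlite board = ln(648.1/598.1)/(2π×0.0454×1) = 0.2815 K/W
R_total = 0.4316 K/W
Q = ΔT/R_total = 138/0.4316
Q = 320 W/m
T_interface = T_inner − Q·ΣR(inner→interface) = 435 − 320×0.1501

T ≈ 387 K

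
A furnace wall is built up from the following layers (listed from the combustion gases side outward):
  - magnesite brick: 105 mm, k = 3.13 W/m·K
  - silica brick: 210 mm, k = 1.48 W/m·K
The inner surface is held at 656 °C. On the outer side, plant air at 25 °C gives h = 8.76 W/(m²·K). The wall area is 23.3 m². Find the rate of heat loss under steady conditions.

Series thermal resistances:
R_magnesite brick = L/(kA) = 0.105/(3.13×23.3) = 0.00144 K/W
R_silica brick = L/(kA) = 0.21/(1.48×23.3) = 0.00609 K/W
R_outer film = 1/(h_o·A) = 1/(8.76×23.3) = 0.004899 K/W
R_total = 0.01243 K/W
Q = ΔT / R_total = 631 / 0.01243

Q ≈ 50800 W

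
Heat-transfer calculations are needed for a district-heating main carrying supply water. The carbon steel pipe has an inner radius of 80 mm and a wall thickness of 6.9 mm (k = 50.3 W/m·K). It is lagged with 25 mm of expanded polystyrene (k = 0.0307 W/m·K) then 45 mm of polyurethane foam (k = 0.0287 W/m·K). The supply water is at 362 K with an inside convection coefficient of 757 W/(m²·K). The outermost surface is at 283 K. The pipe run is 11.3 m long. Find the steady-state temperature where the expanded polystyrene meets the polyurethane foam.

T ≈ 329 K

Radial resistances (cylindrical: R_cond = ln(r_o/r_i)/(2πkL), R_conv = 1/(h·2πrL)):
R_inner film = 1/(h_i·2πr₁L) = 1/(757×2π×0.08×11.3) = 2.326×10^-4 K/W
R_carbon steel pipe wall = ln(86.9/80)/(2π×50.3×11.3) = 2.317×10^-5 K/W
R_expanded polystyrene = ln(111.9/86.9)/(2π×0.0307×11.3) = 0.116 K/W
R_polyurethane foam = ln(156.9/111.9)/(2π×0.0287×11.3) = 0.1659 K/W
R_total = 0.2821 K/W
Q = ΔT/R_total = 79/0.2821
Q = 280 W
T_interface = T_inner − Q·ΣR(inner→interface) = 362 − 280×0.1163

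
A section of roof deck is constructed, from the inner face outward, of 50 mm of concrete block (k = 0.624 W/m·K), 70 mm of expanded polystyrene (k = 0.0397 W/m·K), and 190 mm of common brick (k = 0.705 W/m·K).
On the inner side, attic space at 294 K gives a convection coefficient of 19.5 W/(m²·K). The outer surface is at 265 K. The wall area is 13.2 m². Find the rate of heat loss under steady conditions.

Model the wall as resistances in series:
R_inner film = 1/(h_i·A) = 1/(19.5×13.2) = 0.003885 K/W
R_concrete block = L/(kA) = 0.05/(0.624×13.2) = 0.00607 K/W
R_expanded polystyrene = L/(kA) = 0.07/(0.0397×13.2) = 0.1336 K/W
R_common brick = L/(kA) = 0.19/(0.705×13.2) = 0.02042 K/W
R_total = 0.1639 K/W
Q = ΔT / R_total = 29 / 0.1639

Q ≈ 177 W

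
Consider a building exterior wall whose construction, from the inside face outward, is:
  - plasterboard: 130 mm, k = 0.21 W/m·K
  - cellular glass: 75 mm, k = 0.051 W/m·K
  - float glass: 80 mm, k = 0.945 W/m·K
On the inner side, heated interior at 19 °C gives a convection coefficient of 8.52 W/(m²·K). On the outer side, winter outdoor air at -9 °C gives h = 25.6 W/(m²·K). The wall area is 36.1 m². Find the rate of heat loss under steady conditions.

Series thermal resistances:
R_inner film = 1/(h_i·A) = 1/(8.52×36.1) = 0.003251 K/W
R_plasterboard = L/(kA) = 0.13/(0.21×36.1) = 0.01715 K/W
R_cellular glass = L/(kA) = 0.075/(0.051×36.1) = 0.04074 K/W
R_float glass = L/(kA) = 0.08/(0.945×36.1) = 0.002345 K/W
R_outer film = 1/(h_o·A) = 1/(25.6×36.1) = 0.001082 K/W
R_total = 0.06456 K/W
Q = ΔT / R_total = 28 / 0.06456

Q ≈ 434 W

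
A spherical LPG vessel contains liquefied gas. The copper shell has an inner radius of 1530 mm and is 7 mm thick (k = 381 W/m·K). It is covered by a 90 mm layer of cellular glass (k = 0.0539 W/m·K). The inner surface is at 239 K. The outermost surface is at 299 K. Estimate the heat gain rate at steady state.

Spherical conduction: R = (1/r_in − 1/r_out)/(4πk) per layer; series-sum.
R_copper shell = (1/1.53 − 1/1.537)/(4π×381) = 6.217×10^-7 K/W
R_cellular glass = (1/1.537 − 1/1.627)/(4π×0.0539) = 0.05314 K/W
R_total = 0.05314 K/W
Q = ΔT/R_total = 60/0.05314

Q ≈ 1130 W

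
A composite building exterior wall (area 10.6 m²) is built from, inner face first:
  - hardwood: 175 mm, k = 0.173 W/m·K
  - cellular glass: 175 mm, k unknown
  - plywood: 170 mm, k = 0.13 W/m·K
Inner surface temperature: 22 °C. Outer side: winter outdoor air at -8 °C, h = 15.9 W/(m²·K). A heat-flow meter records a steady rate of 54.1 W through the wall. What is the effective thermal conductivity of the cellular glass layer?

Thermal resistances in series:
R_hardwood = L/(kA) = 0.175/(0.173×10.6) = 0.09543 K/W
R_plywood = L/(kA) = 0.17/(0.13×10.6) = 0.1234 K/W
R_outer film = 1/(h_o·A) = 1/(15.9×10.6) = 0.005933 K/W
Sum of known resistances R_other = 0.2247 K/W
Total R = ΔT/Q = 30/54.1 = 0.5545 K/W
R_cellular glass = R_total − R_other = 0.3298 K/W
k = L/(R·A) = 0.175/(0.3298×10.6)

k ≈ 0.0501 W/(m·K)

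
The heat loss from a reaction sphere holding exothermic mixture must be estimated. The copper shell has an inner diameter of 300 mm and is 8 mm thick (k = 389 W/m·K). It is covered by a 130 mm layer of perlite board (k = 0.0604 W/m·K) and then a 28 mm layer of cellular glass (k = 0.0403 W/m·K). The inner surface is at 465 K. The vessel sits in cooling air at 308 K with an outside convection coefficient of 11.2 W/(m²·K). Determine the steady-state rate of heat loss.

Each spherical layer contributes R = (1/r_i − 1/r_o)/(4πk):
R_copper shell = (1/0.15 − 1/0.158)/(4π×389) = 6.905×10^-5 K/W
R_perlite board = (1/0.158 − 1/0.288)/(4π×0.0604) = 3.764 K/W
R_cellular glass = (1/0.288 − 1/0.316)/(4π×0.0403) = 0.6075 K/W
R_outer film = 1/(h·4πr_o²) = 1/(11.2×4π×0.316²) = 0.07115 K/W
R_total = 4.443 K/W
Q = ΔT/R_total = 157/4.443

Q ≈ 35.3 W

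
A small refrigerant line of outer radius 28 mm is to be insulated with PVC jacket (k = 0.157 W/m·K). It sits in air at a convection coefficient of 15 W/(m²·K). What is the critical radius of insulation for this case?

r_cr ≈ 10.5 mm

For a cylinder r_cr = k/h = 0.157/15
r_cr = 10.5 mm; since the bare radius (28 mm) is above r_cr, any added insulation will reduce heat loss.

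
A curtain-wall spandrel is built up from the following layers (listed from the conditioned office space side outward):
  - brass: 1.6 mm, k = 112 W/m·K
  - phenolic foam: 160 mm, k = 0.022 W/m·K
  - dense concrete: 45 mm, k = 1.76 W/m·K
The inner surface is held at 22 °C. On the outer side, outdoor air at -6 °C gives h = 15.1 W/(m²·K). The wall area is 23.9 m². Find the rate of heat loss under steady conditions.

Q ≈ 90.9 W

Thermal resistances in series:
R_brass = L/(kA) = 0.0016/(112×23.9) = 5.977×10^-7 K/W
R_phenolic foam = L/(kA) = 0.16/(0.022×23.9) = 0.3043 K/W
R_dense concrete = L/(kA) = 0.045/(1.76×23.9) = 0.00107 K/W
R_outer film = 1/(h_o·A) = 1/(15.1×23.9) = 0.002771 K/W
R_total = 0.3081 K/W
Q = ΔT / R_total = 28 / 0.3081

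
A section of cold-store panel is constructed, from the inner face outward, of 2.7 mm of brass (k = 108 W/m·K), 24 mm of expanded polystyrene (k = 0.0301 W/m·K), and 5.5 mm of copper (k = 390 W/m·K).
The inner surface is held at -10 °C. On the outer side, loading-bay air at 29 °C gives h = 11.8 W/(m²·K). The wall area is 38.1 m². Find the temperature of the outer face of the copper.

Model the wall as resistances in series:
R_brass = L/(kA) = 0.0027/(108×38.1) = 6.562×10^-7 K/W
R_expanded polystyrene = L/(kA) = 0.024/(0.0301×38.1) = 0.02093 K/W
R_copper = L/(kA) = 0.0055/(390×38.1) = 3.701×10^-7 K/W
R_outer film = 1/(h_o·A) = 1/(11.8×38.1) = 0.002224 K/W
R_total = 0.02315 K/W;  Q = ΔT/R_total = 39/0.02315 = 1684 W
T_interface = T_inner + Q·ΣR(inner→interface) = -10 + 1680×0.02093

T ≈ 25.3 °C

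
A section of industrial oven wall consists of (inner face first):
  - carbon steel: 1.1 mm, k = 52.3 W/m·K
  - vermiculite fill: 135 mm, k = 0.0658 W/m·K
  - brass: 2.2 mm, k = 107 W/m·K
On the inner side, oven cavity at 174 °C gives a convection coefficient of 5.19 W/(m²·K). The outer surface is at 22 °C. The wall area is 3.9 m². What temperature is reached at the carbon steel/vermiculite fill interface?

Using the resistance-network approach (series):
R_inner film = 1/(h_i·A) = 1/(5.19×3.9) = 0.0494 K/W
R_carbon steel = L/(kA) = 0.0011/(52.3×3.9) = 5.393×10^-6 K/W
R_vermiculite fill = L/(kA) = 0.135/(0.0658×3.9) = 0.5261 K/W
R_brass = L/(kA) = 0.0022/(107×3.9) = 5.272×10^-6 K/W
R_total = 0.5755 K/W;  Q = ΔT/R_total = 152/0.5755 = 264.1 W
T_interface = T_inner − Q·ΣR(inner→interface) = 174 − 264×0.04941

T ≈ 161 °C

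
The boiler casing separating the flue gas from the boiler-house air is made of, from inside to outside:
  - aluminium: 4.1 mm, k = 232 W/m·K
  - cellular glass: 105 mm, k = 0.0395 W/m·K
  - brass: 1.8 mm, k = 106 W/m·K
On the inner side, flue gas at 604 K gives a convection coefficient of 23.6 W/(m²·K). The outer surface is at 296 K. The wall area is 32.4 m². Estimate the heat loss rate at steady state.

Model the wall as resistances in series:
R_inner film = 1/(h_i·A) = 1/(23.6×32.4) = 0.001308 K/W
R_aluminium = L/(kA) = 0.0041/(232×32.4) = 5.454×10^-7 K/W
R_cellular glass = L/(kA) = 0.105/(0.0395×32.4) = 0.08204 K/W
R_brass = L/(kA) = 0.0018/(106×32.4) = 5.241×10^-7 K/W
R_total = 0.08335 K/W
Q = ΔT / R_total = 308 / 0.08335

Q ≈ 3700 W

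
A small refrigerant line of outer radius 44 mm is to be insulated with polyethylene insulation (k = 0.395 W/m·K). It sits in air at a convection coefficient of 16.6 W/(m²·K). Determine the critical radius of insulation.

r_cr ≈ 23.8 mm

For a cylinder r_cr = k/h = 0.395/16.6
r_cr = 23.8 mm; since the bare radius (44 mm) is above r_cr, any added insulation will reduce heat loss.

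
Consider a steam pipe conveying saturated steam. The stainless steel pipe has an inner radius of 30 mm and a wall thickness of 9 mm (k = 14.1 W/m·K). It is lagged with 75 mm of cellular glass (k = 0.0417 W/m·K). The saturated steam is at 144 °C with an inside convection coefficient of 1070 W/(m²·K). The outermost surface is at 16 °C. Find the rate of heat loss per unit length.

q′ ≈ 31.2 W/m

Radial resistances (cylindrical: R_cond = ln(r_o/r_i)/(2πkL), R_conv = 1/(h·2πrL)):
R_inner film = 1/(h_i·2πr₁L) = 1/(1070×2π×0.03×1) = 0.004958 K/W
R_stainless steel pipe wall = ln(39/30)/(2π×14.1×1) = 0.002961 K/W
R_cellular glass = ln(114/39)/(2π×0.0417×1) = 4.094 K/W
R_total = 4.102 K/W
Q = ΔT/R_total = 128/4.102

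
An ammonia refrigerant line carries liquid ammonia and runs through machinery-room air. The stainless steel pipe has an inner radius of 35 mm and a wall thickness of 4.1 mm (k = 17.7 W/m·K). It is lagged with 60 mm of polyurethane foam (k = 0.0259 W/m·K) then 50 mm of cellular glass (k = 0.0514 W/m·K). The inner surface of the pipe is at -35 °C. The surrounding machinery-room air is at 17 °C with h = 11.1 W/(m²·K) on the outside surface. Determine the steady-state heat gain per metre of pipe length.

Radial resistances (cylindrical: R_cond = ln(r_o/r_i)/(2πkL), R_conv = 1/(h·2πrL)):
R_stainless steel pipe wall = ln(39.1/35)/(2π×17.7×1) = 9.961×10^-4 K/W
R_polyurethane foam = ln(99.1/39.1)/(2π×0.0259×1) = 5.715 K/W
R_cellular glass = ln(149.1/99.1)/(2π×0.0514×1) = 1.265 K/W
R_outer film = 1/(h_o·2πr_oL) = 1/(11.1×2π×0.1491×1) = 0.09617 K/W
R_total = 7.077 K/W
Q = ΔT/R_total = 52/7.077

q′ ≈ 7.35 W/m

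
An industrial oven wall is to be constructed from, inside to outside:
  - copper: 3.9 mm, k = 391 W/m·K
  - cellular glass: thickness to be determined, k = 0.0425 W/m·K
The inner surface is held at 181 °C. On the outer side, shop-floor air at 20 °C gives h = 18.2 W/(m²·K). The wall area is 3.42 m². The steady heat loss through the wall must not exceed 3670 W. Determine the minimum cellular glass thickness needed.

Thermal resistances in series:
R_copper = L/(kA) = 0.0039/(391×3.42) = 2.916×10^-6 K/W
R_outer film = 1/(h_o·A) = 1/(18.2×3.42) = 0.01607 K/W
Sum of the known resistances R_other = 0.01607 K/W
Required total resistance R_tot = ΔT/Q_allow = 161/3670 = 0.04387 K/W
R_cellular glass = R_tot − R_other = 0.0278 K/W
L = R·k·A = 0.0278×0.0425×3.42

L ≈ 4.04 mm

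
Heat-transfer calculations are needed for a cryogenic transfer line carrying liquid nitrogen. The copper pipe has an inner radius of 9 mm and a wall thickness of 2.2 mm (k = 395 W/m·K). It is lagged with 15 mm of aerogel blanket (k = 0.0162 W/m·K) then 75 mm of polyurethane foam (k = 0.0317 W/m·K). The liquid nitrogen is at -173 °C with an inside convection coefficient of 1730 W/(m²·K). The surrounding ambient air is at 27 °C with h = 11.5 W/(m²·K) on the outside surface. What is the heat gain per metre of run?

Radial resistances (cylindrical: R_cond = ln(r_o/r_i)/(2πkL), R_conv = 1/(h·2πrL)):
R_inner film = 1/(h_i·2πr₁L) = 1/(1730×2π×0.009×1) = 0.01022 K/W
R_copper pipe wall = ln(11.2/9)/(2π×395×1) = 8.812×10^-5 K/W
R_aerogel blanket = ln(26.2/11.2)/(2π×0.0162×1) = 8.349 K/W
R_polyurethane foam = ln(101.2/26.2)/(2π×0.0317×1) = 6.785 K/W
R_outer film = 1/(h_o·2πr_oL) = 1/(11.5×2π×0.1012×1) = 0.1368 K/W
R_total = 15.28 K/W
Q = ΔT/R_total = 200/15.28

q′ ≈ 13.1 W/m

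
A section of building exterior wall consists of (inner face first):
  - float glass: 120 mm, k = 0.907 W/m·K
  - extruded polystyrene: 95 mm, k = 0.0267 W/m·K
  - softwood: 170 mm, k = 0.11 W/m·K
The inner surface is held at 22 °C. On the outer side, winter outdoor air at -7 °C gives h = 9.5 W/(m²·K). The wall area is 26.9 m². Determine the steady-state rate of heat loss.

Q ≈ 146 W

Using the resistance-network approach (series):
R_float glass = L/(kA) = 0.12/(0.907×26.9) = 0.004918 K/W
R_extruded polystyrene = L/(kA) = 0.095/(0.0267×26.9) = 0.1323 K/W
R_softwood = L/(kA) = 0.17/(0.11×26.9) = 0.05745 K/W
R_outer film = 1/(h_o·A) = 1/(9.5×26.9) = 0.003913 K/W
R_total = 0.1986 K/W
Q = ΔT / R_total = 29 / 0.1986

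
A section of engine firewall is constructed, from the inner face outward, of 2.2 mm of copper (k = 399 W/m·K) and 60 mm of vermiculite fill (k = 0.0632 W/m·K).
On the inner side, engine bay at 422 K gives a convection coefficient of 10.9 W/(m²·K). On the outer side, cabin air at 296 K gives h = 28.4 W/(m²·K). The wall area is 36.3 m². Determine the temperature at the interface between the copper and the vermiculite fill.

Using the resistance-network approach (series):
R_inner film = 1/(h_i·A) = 1/(10.9×36.3) = 0.002527 K/W
R_copper = L/(kA) = 0.0022/(399×36.3) = 1.519×10^-7 K/W
R_vermiculite fill = L/(kA) = 0.06/(0.0632×36.3) = 0.02615 K/W
R_outer film = 1/(h_o·A) = 1/(28.4×36.3) = 9.7×10^-4 K/W
R_total = 0.02965 K/W;  Q = ΔT/R_total = 126/0.02965 = 4249 W
T_interface = T_inner − Q·ΣR(inner→interface) = 422 − 4250×0.002528

T ≈ 411 K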